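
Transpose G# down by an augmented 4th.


Let's work it out.
augmented 4th: 4 letter names, 6 semitones
Letter: G - 3 → D
Pitch: G# - 6 semitones, spelled as a D → D
= D


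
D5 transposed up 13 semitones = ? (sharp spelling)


Reasoning:
D5: chromatic position 2 in octave 5 → absolute = 5×12 + 2 = 62
Transpose up 13: 62 + 13 = 75
75 = 6×12 + 3 → D# in octave 6
Result = D#6


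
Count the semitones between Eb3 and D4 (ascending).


Absolute semitone position = octave×12 + chromatic position
Eb3: 3×12 + 3 = 39
D4: 4×12 + 2 = 50
Difference = 50 - 39 = 11
= 11 semitones


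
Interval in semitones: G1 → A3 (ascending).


Working:
Absolute semitone position = octave×12 + chromatic position
G1: 1×12 + 7 = 19
A3: 3×12 + 9 = 45
Difference = 45 - 19 = 26
= 26 semitones


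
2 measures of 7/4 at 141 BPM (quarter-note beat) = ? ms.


Working:
Quarter-note beat duration = 60000 / 141 ms
Beats per measure (7/4) = 7
One measure = 7 × 60000 / 141 = 420000 / 141 ms
2 measures = 2 × 420000 / 141 = 840000 / 141
= 5957.4 ms


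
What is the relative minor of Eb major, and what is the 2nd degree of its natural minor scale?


The relative minor shares the major's key signature and starts on its 6th degree
6th degree = a major 6th above the tonic; a major 6th above Eb is C
→ relative minor of Eb major is C minor
C natural minor scale: C D Eb F G Ab Bb
= C minor; 2nd degree = D


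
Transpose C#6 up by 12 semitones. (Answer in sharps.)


Working:
C#6: chromatic position 1 in octave 6 → absolute = 6×12 + 1 = 73
Transpose up 12: 73 + 12 = 85
85 = 7×12 + 1 → C# in octave 7
Result = C#7


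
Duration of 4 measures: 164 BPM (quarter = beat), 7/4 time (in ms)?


Quarter-note beat duration = 60000 / 164 ms
Beats per measure (7/4) = 7
One measure = 7 × 60000 / 164 = 420000 / 164 ms
4 measures = 4 × 420000 / 164 = 1680000 / 164
= 10243.9 ms


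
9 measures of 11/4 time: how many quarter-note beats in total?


Time signature 11/4: the bottom number 4 means the quarter note gets one count
The top number 11 means 11 quarter-note beats per measure
Total = 11 × 9 measures
= 99 quarter-note beats


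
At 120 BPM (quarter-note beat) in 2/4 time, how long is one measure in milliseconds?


Solution.
Quarter-note beat duration = 60000 / 120 ms
Beats per measure (2/4) = 2
One measure = 2 × 60000 / 120 = 120000 / 120 ms
= 1000.0 ms


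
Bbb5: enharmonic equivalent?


Reasoning:
Enharmonic notes sound the same pitch but are spelled with different letter names
Bbb and A name the same pitch class
= A5


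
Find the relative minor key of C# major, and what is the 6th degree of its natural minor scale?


Working:
The relative minor shares the major's key signature and starts on its 6th degree
6th degree = a major 6th above the tonic; a major 6th above C# is A#
→ relative minor of C# major is A# minor
A# natural minor scale: A# B# C# D# E# F# G#
= A# minor; 6th degree = F#


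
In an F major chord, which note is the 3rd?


Solution.
Major triad = root + major 3rd (4 semitones) + perfect 5th (7 semitones)
A triad on F stacks thirds, so the chord tones use letter names F-A-C
Root: F
Major 3rd above F: A
Perfect 5th above F: C
The 3rd = A


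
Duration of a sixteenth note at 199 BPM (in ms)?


Working:
One quarter-note beat = 60000 / BPM = 60000 / 199 ms
Sixteenth note = 1/4 × quarter note
Duration = 1/4 × 60000 / 199 = 15000 / 199
= 75.4 ms


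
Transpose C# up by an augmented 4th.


augmented 4th: 4 letter names, 6 semitones
Letter: C + 3 → F
Pitch: C# + 6 semitones, spelled as an F → F##
= F##


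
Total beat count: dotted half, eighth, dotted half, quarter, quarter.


Reasoning:
Beat values:
  dotted half = 3 beats
  eighth = 0.5 beats
  dotted half = 3 beats
  quarter = 1 beat
  quarter = 1 beat
Sum = 3 + 0.5 + 3 + 1 + 1
= 8.5 beats


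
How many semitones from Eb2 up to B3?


Solution.
Absolute semitone position = octave×12 + chromatic position
Eb2: 2×12 + 3 = 27
B3: 3×12 + 11 = 47
Difference = 47 - 27 = 20
= 20 semitones


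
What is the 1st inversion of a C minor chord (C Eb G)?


Root position: C Eb G
1st inversion: move root up an octave
Bass note: Eb
Notes (bottom to top) = Eb G C


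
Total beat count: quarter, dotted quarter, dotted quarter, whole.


Beat values:
  quarter = 1 beat
  dotted quarter = 1.5 beats
  dotted quarter = 1.5 beats
  whole = 4 beats
Sum = 1 + 1.5 + 1.5 + 4
= 8 beats


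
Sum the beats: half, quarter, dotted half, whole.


Beat values:
  half = 2 beats
  quarter = 1 beat
  dotted half = 3 beats
  whole = 4 beats
Sum = 2 + 1 + 3 + 4
= 10 beats


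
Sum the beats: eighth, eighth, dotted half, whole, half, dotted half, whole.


Beat values:
  eighth = 0.5 beats
  eighth = 0.5 beats
  dotted half = 3 beats
  whole = 4 beats
  half = 2 beats
  dotted half = 3 beats
  whole = 4 beats
Sum = 0.5 + 0.5 + 3 + 4 + 2 + 3 + 4
= 17 beats


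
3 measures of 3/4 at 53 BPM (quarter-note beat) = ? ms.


Quarter-note beat duration = 60000 / 53 ms
Beats per measure (3/4) = 3
One measure = 3 × 60000 / 53 = 180000 / 53 ms
3 measures = 3 × 180000 / 53 = 540000 / 53
= 10188.7 ms


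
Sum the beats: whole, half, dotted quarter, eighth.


Solution.
Beat values:
  whole = 4 beats
  half = 2 beats
  dotted quarter = 1.5 beats
  eighth = 0.5 beats
Sum = 4 + 2 + 1.5 + 0.5
= 8 beats


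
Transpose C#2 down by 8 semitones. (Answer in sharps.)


C#2: chromatic position 1 in octave 2 → absolute = 2×12 + 1 = 25
Transpose down 8: 25 - 8 = 17
17 = 1×12 + 5 → F in octave 1
Result = F1


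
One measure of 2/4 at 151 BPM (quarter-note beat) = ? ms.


Quarter-note beat duration = 60000 / 151 ms
Beats per measure (2/4) = 2
One measure = 2 × 60000 / 151 = 120000 / 151 ms
= 794.7 ms


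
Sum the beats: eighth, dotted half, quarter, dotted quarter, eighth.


Step by step:
Beat values:
  eighth = 0.5 beats
  dotted half = 3 beats
  quarter = 1 beat
  dotted quarter = 1.5 beats
  eighth = 0.5 beats
Sum = 0.5 + 3 + 1 + 1.5 + 0.5
= 6.5 beats


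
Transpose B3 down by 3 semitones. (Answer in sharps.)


Step by step:
B3: chromatic position 11 in octave 3 → absolute = 3×12 + 11 = 47
Transpose down 3: 47 - 3 = 44
44 = 3×12 + 8 → G# in octave 3
Result = G#3


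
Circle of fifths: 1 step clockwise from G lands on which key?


Step by step:
Each clockwise step on the circle of fifths moves up a perfect 5th
From G: G → D
= D


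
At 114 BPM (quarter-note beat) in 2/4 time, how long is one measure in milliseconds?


Quarter-note beat duration = 60000 / 114 ms
Beats per measure (2/4) = 2
One measure = 2 × 60000 / 114 = 120000 / 114 ms
= 1052.6 ms


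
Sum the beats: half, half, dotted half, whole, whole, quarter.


Beat values:
  half = 2 beats
  half = 2 beats
  dotted half = 3 beats
  whole = 4 beats
  whole = 4 beats
  quarter = 1 beat
Sum = 2 + 2 + 3 + 4 + 4 + 1
= 16 beats


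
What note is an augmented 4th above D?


Step by step:
A 4th spans 4 letter names, so from D we land on G
An augmented 4th = 6 semitones above D
Spell G at that pitch: G#
= G#


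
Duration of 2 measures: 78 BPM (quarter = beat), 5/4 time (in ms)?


Working:
Quarter-note beat duration = 60000 / 78 ms
Beats per measure (5/4) = 5
One measure = 5 × 60000 / 78 = 300000 / 78 ms
2 measures = 2 × 300000 / 78 = 600000 / 78
= 7692.3 ms


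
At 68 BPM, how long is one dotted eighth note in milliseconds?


Solution.
One quarter-note beat = 60000 / BPM = 60000 / 68 ms
Dotted eighth note = 3/4 × quarter note
Duration = 3/4 × 60000 / 68 = 45000 / 68
= 661.8 ms


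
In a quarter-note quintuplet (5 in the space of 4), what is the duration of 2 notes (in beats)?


Quintuplet: 5 notes occupy the space of 4 quarter notes
Space = 4 × 1 = 4 beats
Each quintuplet note = 4 / 5 = 4/5 beats
2 notes = 2 × 4/5 = 8/5
= 8/5 beats


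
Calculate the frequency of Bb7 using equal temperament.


Step by step:
f = 440 × 2^(n/12) where n = semitones from A4
Bb7: 37 semitones from A4
f = 440 × 2^(37/12)
f = 3729.31 Hz


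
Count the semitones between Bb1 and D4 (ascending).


Step by step:
Absolute semitone position = octave×12 + chromatic position
Bb1: 1×12 + 10 = 22
D4: 4×12 + 2 = 50
Difference = 50 - 22 = 28
= 28 semitones


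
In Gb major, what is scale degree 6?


Major scale pattern: W-W-H-W-W-W-H (2-2-1-2-2-2-1 semitones)
Starting from Gb:
  Gb + 2 semitones → Ab
  Ab + 2 semitones → Bb
  Bb + 1 semitone → Cb
  Cb + 2 semitones → Db
  Db + 2 semitones → Eb
  Eb + 2 semitones → F
  F + 1 semitone → Gb
Scale: Gb Ab Bb Cb Db Eb F
Degree 6 = Eb


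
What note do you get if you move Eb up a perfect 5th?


Solution.
perfect 5th: 5 letter names, 7 semitones
Letter: E + 4 → B
Pitch: Eb + 7 semitones, spelled as a B → Bb
= Bb


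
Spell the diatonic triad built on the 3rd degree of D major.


D major scale: D E F# G A B C#
Diatonic triad on degree 3 stacks scale notes 3, 5, 7: F# A C#
F#→A = 3 semitones; F#→C# = 7 semitones → minor triad
= F# A C# (minor)


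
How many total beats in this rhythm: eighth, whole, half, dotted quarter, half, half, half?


Beat values:
  eighth = 0.5 beats
  whole = 4 beats
  half = 2 beats
  dotted quarter = 1.5 beats
  half = 2 beats
  half = 2 beats
  half = 2 beats
Sum = 0.5 + 4 + 2 + 1.5 + 2 + 2 + 2
= 14 beats


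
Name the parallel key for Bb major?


Step by step:
Parallel keys share the same tonic but differ in mode
Bb major → parallel is Bb minor
= Bb minor


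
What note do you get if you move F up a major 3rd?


Let's work it out.
major 3rd: 3 letter names, 4 semitones
Letter: F + 2 → A
Pitch: F + 4 semitones, spelled as an A → A
= A


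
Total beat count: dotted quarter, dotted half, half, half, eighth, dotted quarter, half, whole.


Reasoning:
Beat values:
  dotted quarter = 1.5 beats
  dotted half = 3 beats
  half = 2 beats
  half = 2 beats
  eighth = 0.5 beats
  dotted quarter = 1.5 beats
  half = 2 beats
  whole = 4 beats
Sum = 1.5 + 3 + 2 + 2 + 0.5 + 1.5 + 2 + 4
= 16.5 beats


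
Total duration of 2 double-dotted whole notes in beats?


Solution.
Base whole note = 4 beats
Dot 1 adds half the previous value: +2
Dot 2 adds half the previous value: +1
One double-dotted whole = 4 + 2 + 1 = 7
2 of them = 2 × 7 = 14
= 14 beats


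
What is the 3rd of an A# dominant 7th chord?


Solution.
Dominant 7th chord = root + major 3rd + perfect 5th + minor 7th
Seventh chords stack in thirds, so the letter names are A-C-E-G
Root: A#
Major 3rd above A#: C##
Perfect 5th above A#: E#
Minor 7th above A#: G#
The 3rd = C##


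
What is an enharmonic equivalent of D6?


Enharmonic notes sound the same pitch but are spelled with different letter names
D and Ebb name the same pitch class
= Ebb6


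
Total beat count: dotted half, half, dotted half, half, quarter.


Beat values:
  dotted half = 3 beats
  half = 2 beats
  dotted half = 3 beats
  half = 2 beats
  quarter = 1 beat
Sum = 3 + 2 + 3 + 2 + 1
= 11 beats


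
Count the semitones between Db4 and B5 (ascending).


Let's work it out.
Absolute semitone position = octave×12 + chromatic position
Db4: 4×12 + 1 = 49
B5: 5×12 + 11 = 71
Difference = 71 - 49 = 22
= 22 semitones


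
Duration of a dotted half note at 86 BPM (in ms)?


Solution.
One quarter-note beat = 60000 / BPM = 60000 / 86 ms
Dotted half note = 3 × quarter note
Duration = 3 × 60000 / 86 = 180000 / 86
= 2093.0 ms


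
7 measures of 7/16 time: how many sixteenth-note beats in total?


Working:
Time signature 7/16: the bottom number 16 means the sixteenth note gets one count
The top number 7 means 7 sixteenth-note beats per measure
Total = 7 × 7 measures
= 49 sixteenth-note beats


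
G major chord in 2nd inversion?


Reasoning:
Root position: G B D
2nd inversion: move root and 3rd up an octave
Bass note: D
Notes (bottom to top) = D G B


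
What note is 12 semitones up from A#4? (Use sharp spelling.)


Working:
A#4: chromatic position 10 in octave 4 → absolute = 4×12 + 10 = 58
Transpose up 12: 58 + 12 = 70
70 = 5×12 + 10 → A# in octave 5
Result = A#5


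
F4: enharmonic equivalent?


Solution.
Enharmonic notes sound the same pitch but are spelled with different letter names
F and E# name the same pitch class
= E#4


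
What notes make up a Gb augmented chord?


Step by step:
Augmented triad = root + major 3rd (4 semitones) + augmented 5th (8 semitones)
A triad on Gb stacks thirds, so the chord tones use letter names G-B-D
Root: Gb
Major 3rd above Gb: Bb
Augmented 5th above Gb: D
Chord = Gb Bb D


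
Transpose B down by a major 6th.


Working:
major 6th: 6 letter names, 9 semitones
Letter: B - 5 → D
Pitch: B - 9 semitones, spelled as a D → D
= D


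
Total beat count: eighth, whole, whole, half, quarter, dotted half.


Let's work it out.
Beat values:
  eighth = 0.5 beats
  whole = 4 beats
  whole = 4 beats
  half = 2 beats
  quarter = 1 beat
  dotted half = 3 beats
Sum = 0.5 + 4 + 4 + 2 + 1 + 3
= 14.5 beats


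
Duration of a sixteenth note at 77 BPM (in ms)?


One quarter-note beat = 60000 / BPM = 60000 / 77 ms
Sixteenth note = 1/4 × quarter note
Duration = 1/4 × 60000 / 77 = 15000 / 77
= 194.8 ms


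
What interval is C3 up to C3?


Solution.
Letter names: C → C spans 1 letter name → a unison
Semitones: C3 → C3 = 0 half-steps
A unison of 0 semitones is a perfect unison
= perfect unison


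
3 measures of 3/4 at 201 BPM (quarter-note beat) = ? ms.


Working:
Quarter-note beat duration = 60000 / 201 ms
Beats per measure (3/4) = 3
One measure = 3 × 60000 / 201 = 180000 / 201 ms
3 measures = 3 × 180000 / 201 = 540000 / 201
= 2686.6 ms


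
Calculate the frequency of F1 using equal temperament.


Let's work it out.
f = 440 × 2^(n/12) where n = semitones from A4
F1: -40 semitones from A4
f = 440 × 2^(-40/12)
f = 43.65 Hz


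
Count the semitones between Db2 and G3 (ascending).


Working:
Absolute semitone position = octave×12 + chromatic position
Db2: 2×12 + 1 = 25
G3: 3×12 + 7 = 43
Difference = 43 - 25 = 18
= 18 semitones


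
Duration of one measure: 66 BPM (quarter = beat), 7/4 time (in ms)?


Working:
Quarter-note beat duration = 60000 / 66 ms
Beats per measure (7/4) = 7
One measure = 7 × 60000 / 66 = 420000 / 66 ms
= 6363.6 ms


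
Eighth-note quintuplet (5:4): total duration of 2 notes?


Let's work it out.
Quintuplet: 5 notes occupy the space of 4 eighth notes
Space = 4 × 1/2 = 2 beats
Each quintuplet note = 2 / 5 = 2/5 beats
2 notes = 2 × 2/5 = 4/5
= 4/5 beats


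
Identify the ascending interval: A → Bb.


Let's work it out.
Letter names: A → B spans 2 letter names → a 2nd
Semitones: A → Bb = 1 half-step
A 2nd of 1 semitone is a minor 2nd
= minor 2nd


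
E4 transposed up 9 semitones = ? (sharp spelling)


Working:
E4: chromatic position 4 in octave 4 → absolute = 4×12 + 4 = 52
Transpose up 9: 52 + 9 = 61
61 = 5×12 + 1 → C# in octave 5
Result = C#5


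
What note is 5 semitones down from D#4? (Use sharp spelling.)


Let's work it out.
D#4: chromatic position 3 in octave 4 → absolute = 4×12 + 3 = 51
Transpose down 5: 51 - 5 = 46
46 = 3×12 + 10 → A# in octave 3
Result = A#3


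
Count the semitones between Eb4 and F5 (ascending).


Solution.
Absolute semitone position = octave×12 + chromatic position
Eb4: 4×12 + 3 = 51
F5: 5×12 + 5 = 65
Difference = 65 - 51 = 14
= 14 semitones


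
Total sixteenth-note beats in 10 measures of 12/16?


Time signature 12/16: the bottom number 16 means the sixteenth note gets one count
The top number 12 means 12 sixteenth-note beats per measure
Total = 12 × 10 measures
= 120 sixteenth-note beats


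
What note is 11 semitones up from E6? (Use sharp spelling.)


Working:
E6: chromatic position 4 in octave 6 → absolute = 6×12 + 4 = 76
Transpose up 11: 76 + 11 = 87
87 = 7×12 + 3 → D# in octave 7
Result = D#7


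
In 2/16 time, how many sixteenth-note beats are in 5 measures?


Solution.
Time signature 2/16: the bottom number 16 means the sixteenth note gets one count
The top number 2 means 2 sixteenth-note beats per measure
Total = 2 × 5 measures
= 10 sixteenth-note beats


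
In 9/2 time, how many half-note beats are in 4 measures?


Time signature 9/2: the bottom number 2 means the half note gets one count
The top number 9 means 9 half-note beats per measure
Total = 9 × 4 measures
= 36 half-note beats


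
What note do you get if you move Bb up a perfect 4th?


perfect 4th: 4 letter names, 5 semitones
Letter: B + 3 → E
Pitch: Bb + 5 semitones, spelled as an E → Eb
= Eb


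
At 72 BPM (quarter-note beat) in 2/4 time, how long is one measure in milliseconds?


Quarter-note beat duration = 60000 / 72 ms
Beats per measure (2/4) = 2
One measure = 2 × 60000 / 72 = 120000 / 72 ms
= 1666.7 ms


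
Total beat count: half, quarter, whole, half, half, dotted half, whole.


Beat values:
  half = 2 beats
  quarter = 1 beat
  whole = 4 beats
  half = 2 beats
  half = 2 beats
  dotted half = 3 beats
  whole = 4 beats
Sum = 2 + 1 + 4 + 2 + 2 + 3 + 4
= 18 beats


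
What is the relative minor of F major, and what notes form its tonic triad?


Working:
The relative minor shares the major's key signature and starts on its 6th degree
6th degree = a major 6th above the tonic; a major 6th above F is D
→ relative minor of F major is D minor
Tonic triad of D minor = root + minor 3rd + perfect 5th = D F A
= D minor; triad = D F A


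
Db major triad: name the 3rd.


Major triad = root + major 3rd (4 semitones) + perfect 5th (7 semitones)
A triad on Db stacks thirds, so the chord tones use letter names D-F-A
Root: Db
Major 3rd above Db: F
Perfect 5th above Db: Ab
The 3rd = F


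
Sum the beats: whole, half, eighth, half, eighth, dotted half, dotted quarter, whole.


Solution.
Beat values:
  whole = 4 beats
  half = 2 beats
  eighth = 0.5 beats
  half = 2 beats
  eighth = 0.5 beats
  dotted half = 3 beats
  dotted quarter = 1.5 beats
  whole = 4 beats
Sum = 4 + 2 + 0.5 + 2 + 0.5 + 3 + 1.5 + 4
= 17.5 beats


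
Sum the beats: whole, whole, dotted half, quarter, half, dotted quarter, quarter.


Let's work it out.
Beat values:
  whole = 4 beats
  whole = 4 beats
  dotted half = 3 beats
  quarter = 1 beat
  half = 2 beats
  dotted quarter = 1.5 beats
  quarter = 1 beat
Sum = 4 + 4 + 3 + 1 + 2 + 1.5 + 1
= 16.5 beats


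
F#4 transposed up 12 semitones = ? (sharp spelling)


F#4: chromatic position 6 in octave 4 → absolute = 4×12 + 6 = 54
Transpose up 12: 54 + 12 = 66
66 = 5×12 + 6 → F# in octave 5
Result = F#5


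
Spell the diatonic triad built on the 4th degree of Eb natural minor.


Eb natural minor scale: Eb F Gb Ab Bb Cb Db
Diatonic triad on degree 4 stacks scale notes 4, 6, 1: Ab Cb Eb
Ab→Cb = 3 semitones; Ab→Eb = 7 semitones → minor triad
= Ab Cb Eb (minor)


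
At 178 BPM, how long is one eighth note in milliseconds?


Step by step:
One quarter-note beat = 60000 / BPM = 60000 / 178 ms
Eighth note = 1/2 × quarter note
Duration = 1/2 × 60000 / 178 = 30000 / 178
= 168.5 ms


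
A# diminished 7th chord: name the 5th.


Step by step:
Diminished 7th chord = root + minor 3rd + diminished 5th + diminished 7th
Seventh chords stack in thirds, so the letter names are A-C-E-G
Root: A#
Minor 3rd above A#: C#
Diminished 5th above A#: E
Diminished 7th above A#: G
The 5th = E


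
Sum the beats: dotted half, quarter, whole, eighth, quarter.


Let's work it out.
Beat values:
  dotted half = 3 beats
  quarter = 1 beat
  whole = 4 beats
  eighth = 0.5 beats
  quarter = 1 beat
Sum = 3 + 1 + 4 + 0.5 + 1
= 9.5 beats


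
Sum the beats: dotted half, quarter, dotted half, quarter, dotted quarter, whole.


Step by step:
Beat values:
  dotted half = 3 beats
  quarter = 1 beat
  dotted half = 3 beats
  quarter = 1 beat
  dotted quarter = 1.5 beats
  whole = 4 beats
Sum = 3 + 1 + 3 + 1 + 1.5 + 4
= 13.5 beats


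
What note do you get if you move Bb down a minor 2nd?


minor 2nd: 2 letter names, 1 semitones
Letter: B - 1 → A
Pitch: Bb - 1 semitones, spelled as an A → A
= A


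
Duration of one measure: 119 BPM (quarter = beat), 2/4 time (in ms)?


Quarter-note beat duration = 60000 / 119 ms
Beats per measure (2/4) = 2
One measure = 2 × 60000 / 119 = 120000 / 119 ms
= 1008.4 ms


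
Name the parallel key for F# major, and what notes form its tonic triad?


Step by step:
Parallel keys share the same tonic but differ in mode
F# major → parallel is F# minor
Tonic triad of F# minor = F# A C#
= F# minor; triad = F# A C#


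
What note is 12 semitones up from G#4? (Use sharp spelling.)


G#4: chromatic position 8 in octave 4 → absolute = 4×12 + 8 = 56
Transpose up 12: 56 + 12 = 68
68 = 5×12 + 8 → G# in octave 5
Result = G#5


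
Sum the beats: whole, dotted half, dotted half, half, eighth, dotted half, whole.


Reasoning:
Beat values:
  whole = 4 beats
  dotted half = 3 beats
  dotted half = 3 beats
  half = 2 beats
  eighth = 0.5 beats
  dotted half = 3 beats
  whole = 4 beats
Sum = 4 + 3 + 3 + 2 + 0.5 + 3 + 4
= 19.5 beats


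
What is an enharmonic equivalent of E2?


Step by step:
Enharmonic notes sound the same pitch but are spelled with different letter names
E and Fb name the same pitch class
= Fb2


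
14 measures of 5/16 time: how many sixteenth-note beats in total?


Working:
Time signature 5/16: the bottom number 16 means the sixteenth note gets one count
The top number 5 means 5 sixteenth-note beats per measure
Total = 5 × 14 measures
= 70 sixteenth-note beats


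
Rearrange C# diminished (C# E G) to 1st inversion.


Root position: C# E G
1st inversion: move root up an octave
Bass note: E
Notes (bottom to top) = E G C#


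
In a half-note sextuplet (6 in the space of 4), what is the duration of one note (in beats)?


Step by step:
Sextuplet: 6 notes occupy the space of 4 half notes
Space = 4 × 2 = 8 beats
Each sextuplet note = 8 / 6 = 4/3 beats
= 4/3 beats


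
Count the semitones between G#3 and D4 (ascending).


Reasoning:
Absolute semitone position = octave×12 + chromatic position
G#3: 3×12 + 8 = 44
D4: 4×12 + 2 = 50
Difference = 50 - 44 = 6
= 6 semitones


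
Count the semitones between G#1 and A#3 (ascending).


Let's work it out.
Absolute semitone position = octave×12 + chromatic position
G#1: 1×12 + 8 = 20
A#3: 3×12 + 10 = 46
Difference = 46 - 20 = 26
= 26 semitones


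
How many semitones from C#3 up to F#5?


Step by step:
Absolute semitone position = octave×12 + chromatic position
C#3: 3×12 + 1 = 37
F#5: 5×12 + 6 = 66
Difference = 66 - 37 = 29
= 29 semitones


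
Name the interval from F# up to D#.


Step by step:
Letter names: F → D spans 6 letter names → a 6th
Semitones: F# → D# = 9 half-steps
A 6th of 9 semitones is a major 6th
= major 6th


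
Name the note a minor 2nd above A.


A 2nd spans 2 letter names, so from A we land on B
A minor 2nd = 1 semitone above A
Spell B at that pitch: Bb
= Bb


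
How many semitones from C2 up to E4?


Working:
Absolute semitone position = octave×12 + chromatic position
C2: 2×12 + 0 = 24
E4: 4×12 + 4 = 52
Difference = 52 - 24 = 28
= 28 semitones


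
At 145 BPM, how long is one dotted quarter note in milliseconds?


One quarter-note beat = 60000 / BPM = 60000 / 145 ms
Dotted quarter note = 3/2 × quarter note
Duration = 3/2 × 60000 / 145 = 90000 / 145
= 620.7 ms


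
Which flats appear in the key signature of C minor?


Working:
Flat minor keys: A(0), D(1), G(2), C(3), F(4), Bb(5), Eb(6), Ab(7)
C minor has 3 flats
Order of flats: Bb Eb Ab Db Gb Cb Fb → first 3: Bb, Eb, Ab
= Bb, Eb, Ab


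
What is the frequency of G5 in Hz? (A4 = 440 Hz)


Solution.
f = 440 × 2^(n/12) where n = semitones from A4
G5: 10 semitones from A4
f = 440 × 2^(10/12)
f = 783.99 Hz


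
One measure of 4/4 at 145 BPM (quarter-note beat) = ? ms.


Step by step:
Quarter-note beat duration = 60000 / 145 ms
Beats per measure (4/4) = 4
One measure = 4 × 60000 / 145 = 240000 / 145 ms
= 1655.2 ms


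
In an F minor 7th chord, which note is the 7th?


Reasoning:
Minor 7th chord = root + minor 3rd + perfect 5th + minor 7th
Seventh chords stack in thirds, so the letter names are F-A-C-E
Root: F
Minor 3rd above F: Ab
Perfect 5th above F: C
Minor 7th above F: Eb
The 7th = Eb


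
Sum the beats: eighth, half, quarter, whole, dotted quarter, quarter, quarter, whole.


Beat values:
  eighth = 0.5 beats
  half = 2 beats
  quarter = 1 beat
  whole = 4 beats
  dotted quarter = 1.5 beats
  quarter = 1 beat
  quarter = 1 beat
  whole = 4 beats
Sum = 0.5 + 2 + 1 + 4 + 1.5 + 1 + 1 + 4
= 15 beats


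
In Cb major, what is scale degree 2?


Working:
Major scale pattern: W-W-H-W-W-W-H (2-2-1-2-2-2-1 semitones)
Starting from Cb:
  Cb + 2 semitones → Db
  Db + 2 semitones → Eb
  Eb + 1 semitone → Fb
  Fb + 2 semitones → Gb
  Gb + 2 semitones → Ab
  Ab + 2 semitones → Bb
  Bb + 1 semitone → Cb
Scale: Cb Db Eb Fb Gb Ab Bb
Degree 2 = Db


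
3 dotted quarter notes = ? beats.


Reasoning:
Base quarter note = 1 beat
Dot 1 adds half the previous value: +1/2
One dotted quarter = 1 + 1/2 = 3/2
3 of them = 3 × 3/2 = 9/2
= 9/2 beats


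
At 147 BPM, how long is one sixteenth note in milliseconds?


Step by step:
One quarter-note beat = 60000 / BPM = 60000 / 147 ms
Sixteenth note = 1/4 × quarter note
Duration = 1/4 × 60000 / 147 = 15000 / 147
= 102.0 ms


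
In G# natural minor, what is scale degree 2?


Solution.
Natural minor scale pattern: W-H-W-W-H-W-W (2-1-2-2-1-2-2 semitones)
Starting from G#:
  G# + 2 semitones → A#
  A# + 1 semitone → B
  B + 2 semitones → C#
  C# + 2 semitones → D#
  D# + 1 semitone → E
  E + 2 semitones → F#
  F# + 2 semitones → G#
Scale: G# A# B C# D# E F#
Degree 2 = A#


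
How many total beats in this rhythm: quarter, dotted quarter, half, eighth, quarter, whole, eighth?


Let's work it out.
Beat values:
  quarter = 1 beat
  dotted quarter = 1.5 beats
  half = 2 beats
  eighth = 0.5 beats
  quarter = 1 beat
  whole = 4 beats
  eighth = 0.5 beats
Sum = 1 + 1.5 + 2 + 0.5 + 1 + 4 + 0.5
= 10.5 beats


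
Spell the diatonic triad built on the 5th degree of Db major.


Db major scale: Db Eb F Gb Ab Bb C
Diatonic triad on degree 5 stacks scale notes 5, 7, 2: Ab C Eb
Ab→C = 4 semitones; Ab→Eb = 7 semitones → major triad
= Ab C Eb (major)


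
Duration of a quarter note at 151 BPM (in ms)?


Step by step:
One quarter-note beat = 60000 / BPM = 60000 / 151 ms
Duration = 60000 / 151
= 397.4 ms


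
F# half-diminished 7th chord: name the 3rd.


Half-diminished 7th chord = root + minor 3rd + diminished 5th + minor 7th
Seventh chords stack in thirds, so the letter names are F-A-C-E
Root: F#
Minor 3rd above F#: A
Diminished 5th above F#: C
Minor 7th above F#: E
The 3rd = A


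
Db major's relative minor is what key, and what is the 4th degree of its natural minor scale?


Step by step:
The relative minor shares the major's key signature and starts on its 6th degree
6th degree = a major 6th above the tonic; a major 6th above Db is Bb
→ relative minor of Db major is Bb minor
Bb natural minor scale: Bb C Db Eb F Gb Ab
= Bb minor; 4th degree = Eb


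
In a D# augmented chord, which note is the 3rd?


Augmented triad = root + major 3rd (4 semitones) + augmented 5th (8 semitones)
A triad on D# stacks thirds, so the chord tones use letter names D-F-A
Root: D#
Major 3rd above D#: F##
Augmented 5th above D#: A##
The 3rd = F##


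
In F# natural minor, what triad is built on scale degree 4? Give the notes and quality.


Let's work it out.
F# natural minor scale: F# G# A B C# D E
Diatonic triad on degree 4 stacks scale notes 4, 6, 1: B D F#
B→D = 3 semitones; B→F# = 7 semitones → minor triad
= B D F# (minor)


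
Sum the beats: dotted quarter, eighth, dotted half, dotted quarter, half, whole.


Solution.
Beat values:
  dotted quarter = 1.5 beats
  eighth = 0.5 beats
  dotted half = 3 beats
  dotted quarter = 1.5 beats
  half = 2 beats
  whole = 4 beats
Sum = 1.5 + 0.5 + 3 + 1.5 + 2 + 4
= 12.5 beats


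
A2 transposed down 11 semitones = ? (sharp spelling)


Reasoning:
A2: chromatic position 9 in octave 2 → absolute = 2×12 + 9 = 33
Transpose down 11: 33 - 11 = 22
22 = 1×12 + 10 → A# in octave 1
Result = A#1


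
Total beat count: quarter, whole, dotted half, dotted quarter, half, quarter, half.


Beat values:
  quarter = 1 beat
  whole = 4 beats
  dotted half = 3 beats
  dotted quarter = 1.5 beats
  half = 2 beats
  quarter = 1 beat
  half = 2 beats
Sum = 1 + 4 + 3 + 1.5 + 2 + 1 + 2
= 14.5 beats


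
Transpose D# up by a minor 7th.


Working:
minor 7th: 7 letter names, 10 semitones
Letter: D + 6 → C
Pitch: D# + 10 semitones, spelled as a C → C#
= C#


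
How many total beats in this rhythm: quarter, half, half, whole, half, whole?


Beat values:
  quarter = 1 beat
  half = 2 beats
  half = 2 beats
  whole = 4 beats
  half = 2 beats
  whole = 4 beats
Sum = 1 + 2 + 2 + 4 + 2 + 4
= 15 beats


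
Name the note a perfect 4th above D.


Step by step:
A 4th spans 4 letter names, so from D we land on G
A perfect 4th = 5 semitones above D
Spell G at that pitch: G
= G


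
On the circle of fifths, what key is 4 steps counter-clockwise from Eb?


Let's work it out.
Each counter-clockwise step moves down a perfect 5th (= up a perfect 4th)
From Eb: Eb → Ab → Db → F#/Gb → B
= B


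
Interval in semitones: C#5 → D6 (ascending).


Step by step:
Absolute semitone position = octave×12 + chromatic position
C#5: 5×12 + 1 = 61
D6: 6×12 + 2 = 74
Difference = 74 - 61 = 13
= 13 semitones


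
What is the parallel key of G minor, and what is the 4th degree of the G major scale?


Parallel keys share the same tonic but differ in mode
G minor → parallel is G major
G major scale: G A B C D E F#
= G major; 4th degree = C


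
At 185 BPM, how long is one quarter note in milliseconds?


One quarter-note beat = 60000 / BPM = 60000 / 185 ms
Duration = 60000 / 185
= 324.3 ms


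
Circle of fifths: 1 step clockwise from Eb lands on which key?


Solution.
Each clockwise step on the circle of fifths moves up a perfect 5th
From Eb: Eb → Bb
= Bb


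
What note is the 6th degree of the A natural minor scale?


Solution.
Natural minor scale pattern: W-H-W-W-H-W-W (2-1-2-2-1-2-2 semitones)
Starting from A:
  A + 2 semitones → B
  B + 1 semitone → C
  C + 2 semitones → D
  D + 2 semitones → E
  E + 1 semitone → F
  F + 2 semitones → G
  G + 2 semitones → A
Scale: A B C D E F G
Degree 6 = F


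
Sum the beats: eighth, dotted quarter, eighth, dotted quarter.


Beat values:
  eighth = 0.5 beats
  dotted quarter = 1.5 beats
  eighth = 0.5 beats
  dotted quarter = 1.5 beats
Sum = 0.5 + 1.5 + 0.5 + 1.5
= 4 beats


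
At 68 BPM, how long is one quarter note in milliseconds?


Working:
One quarter-note beat = 60000 / BPM = 60000 / 68 ms
Duration = 60000 / 68
= 882.4 ms


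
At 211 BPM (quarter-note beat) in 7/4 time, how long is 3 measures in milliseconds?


Quarter-note beat duration = 60000 / 211 ms
Beats per measure (7/4) = 7
One measure = 7 × 60000 / 211 = 420000 / 211 ms
3 measures = 3 × 420000 / 211 = 1260000 / 211
= 5971.6 ms


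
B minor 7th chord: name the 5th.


Step by step:
Minor 7th chord = root + minor 3rd + perfect 5th + minor 7th
Seventh chords stack in thirds, so the letter names are B-D-F-A
Root: B
Minor 3rd above B: D
Perfect 5th above B: F#
Minor 7th above B: A
The 5th = F#


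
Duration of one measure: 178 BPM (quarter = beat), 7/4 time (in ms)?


Let's work it out.
Quarter-note beat duration = 60000 / 178 ms
Beats per measure (7/4) = 7
One measure = 7 × 60000 / 178 = 420000 / 178 ms
= 2359.6 ms


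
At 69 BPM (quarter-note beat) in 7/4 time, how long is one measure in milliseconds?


Working:
Quarter-note beat duration = 60000 / 69 ms
Beats per measure (7/4) = 7
One measure = 7 × 60000 / 69 = 420000 / 69 ms
= 6087.0 ms


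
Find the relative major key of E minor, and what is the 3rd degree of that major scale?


Step by step:
The relative major shares the key signature and is a minor 3rd above the minor tonic
A minor 3rd above E is G
→ relative major of E minor is G major
G major scale: G A B C D E F#
= G major; 3rd degree = B


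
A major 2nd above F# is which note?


Working:
A 2nd spans 2 letter names, so from F we land on G
A major 2nd = 2 semitones above F#
Spell G at that pitch: G#
= G#


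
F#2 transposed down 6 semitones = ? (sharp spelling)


F#2: chromatic position 6 in octave 2 → absolute = 2×12 + 6 = 30
Transpose down 6: 30 - 6 = 24
24 = 2×12 + 0 → C in octave 2
Result = C2


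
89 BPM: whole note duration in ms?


Solution.
One quarter-note beat = 60000 / BPM = 60000 / 89 ms
Whole note = 4 × quarter note
Duration = 4 × 60000 / 89 = 240000 / 89
= 2696.6 ms


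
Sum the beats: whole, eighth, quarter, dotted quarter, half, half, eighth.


Working:
Beat values:
  whole = 4 beats
  eighth = 0.5 beats
  quarter = 1 beat
  dotted quarter = 1.5 beats
  half = 2 beats
  half = 2 beats
  eighth = 0.5 beats
Sum = 4 + 0.5 + 1 + 1.5 + 2 + 2 + 0.5
= 11.5 beats


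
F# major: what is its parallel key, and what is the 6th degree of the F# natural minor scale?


Parallel keys share the same tonic but differ in mode
F# major → parallel is F# minor
F# natural minor scale: F# G# A B C# D E
= F# minor; 6th degree = D


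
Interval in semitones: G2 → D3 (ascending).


Working:
Absolute semitone position = octave×12 + chromatic position
G2: 2×12 + 7 = 31
D3: 3×12 + 2 = 38
Difference = 38 - 31 = 7
= 7 semitones


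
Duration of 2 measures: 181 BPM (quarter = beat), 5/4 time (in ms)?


Reasoning:
Quarter-note beat duration = 60000 / 181 ms
Beats per measure (5/4) = 5
One measure = 5 × 60000 / 181 = 300000 / 181 ms
2 measures = 2 × 300000 / 181 = 600000 / 181
= 3314.9 ms


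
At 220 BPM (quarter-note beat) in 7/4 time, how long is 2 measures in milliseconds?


Step by step:
Quarter-note beat duration = 60000 / 220 ms
Beats per measure (7/4) = 7
One measure = 7 × 60000 / 220 = 420000 / 220 ms
2 measures = 2 × 420000 / 220 = 840000 / 220
= 3818.2 ms


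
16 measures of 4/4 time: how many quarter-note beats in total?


Time signature 4/4: the bottom number 4 means the quarter note gets one count
The top number 4 means 4 quarter-note beats per measure
Total = 4 × 16 measures
= 64 quarter-note beats


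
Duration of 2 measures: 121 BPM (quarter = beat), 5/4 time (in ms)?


Reasoning:
Quarter-note beat duration = 60000 / 121 ms
Beats per measure (5/4) = 5
One measure = 5 × 60000 / 121 = 300000 / 121 ms
2 measures = 2 × 300000 / 121 = 600000 / 121
= 4958.7 ms


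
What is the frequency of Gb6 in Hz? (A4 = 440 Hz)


Reasoning:
f = 440 × 2^(n/12) where n = semitones from A4
Gb6: 21 semitones from A4
f = 440 × 2^(21/12)
f = 1479.98 Hz


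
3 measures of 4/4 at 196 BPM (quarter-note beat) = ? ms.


Working:
Quarter-note beat duration = 60000 / 196 ms
Beats per measure (4/4) = 4
One measure = 4 × 60000 / 196 = 240000 / 196 ms
3 measures = 3 × 240000 / 196 = 720000 / 196
= 3673.5 ms


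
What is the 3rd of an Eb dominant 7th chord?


Dominant 7th chord = root + major 3rd + perfect 5th + minor 7th
Seventh chords stack in thirds, so the letter names are E-G-B-D
Root: Eb
Major 3rd above Eb: G
Perfect 5th above Eb: Bb
Minor 7th above Eb: Db
The 3rd = G


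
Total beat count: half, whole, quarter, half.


Reasoning:
Beat values:
  half = 2 beats
  whole = 4 beats
  quarter = 1 beat
  half = 2 beats
Sum = 2 + 4 + 1 + 2
= 9 beats


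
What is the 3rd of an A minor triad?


Working:
Minor triad = root + minor 3rd (3 semitones) + perfect 5th (7 semitones)
A triad on A stacks thirds, so the chord tones use letter names A-C-E
Root: A
Minor 3rd above A: C
Perfect 5th above A: E
The 3rd = C


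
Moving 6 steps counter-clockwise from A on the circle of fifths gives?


Step by step:
Each counter-clockwise step moves down a perfect 5th (= up a perfect 4th)
From A: A → D → G → C → F → Bb → Eb
= Eb


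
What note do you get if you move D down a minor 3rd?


Let's work it out.
minor 3rd: 3 letter names, 3 semitones
Letter: D - 2 → B
Pitch: D - 3 semitones, spelled as a B → B
= B


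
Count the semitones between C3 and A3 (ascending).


Absolute semitone position = octave×12 + chromatic position
C3: 3×12 + 0 = 36
A3: 3×12 + 9 = 45
Difference = 45 - 36 = 9
= 9 semitones


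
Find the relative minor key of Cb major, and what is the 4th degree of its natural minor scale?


Step by step:
The relative minor shares the major's key signature and starts on its 6th degree
6th degree = a major 6th above the tonic; a major 6th above Cb is Ab
→ relative minor of Cb major is Ab minor
Ab natural minor scale: Ab Bb Cb Db Eb Fb Gb
= Ab minor; 4th degree = Db


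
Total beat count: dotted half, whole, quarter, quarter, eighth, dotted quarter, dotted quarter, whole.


Step by step:
Beat values:
  dotted half = 3 beats
  whole = 4 beats
  quarter = 1 beat
  quarter = 1 beat
  eighth = 0.5 beats
  dotted quarter = 1.5 beats
  dotted quarter = 1.5 beats
  whole = 4 beats
Sum = 3 + 4 + 1 + 1 + 0.5 + 1.5 + 1.5 + 4
= 16.5 beats


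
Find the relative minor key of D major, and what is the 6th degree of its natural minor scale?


Step by step:
The relative minor shares the major's key signature and starts on its 6th degree
6th degree = a major 6th above the tonic; a major 6th above D is B
→ relative minor of D major is B minor
B natural minor scale: B C# D E F# G A
= B minor; 6th degree = G


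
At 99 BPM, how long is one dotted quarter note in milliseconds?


Let's work it out.
One quarter-note beat = 60000 / BPM = 60000 / 99 ms
Dotted quarter note = 3/2 × quarter note
Duration = 3/2 × 60000 / 99 = 90000 / 99
= 909.1 ms


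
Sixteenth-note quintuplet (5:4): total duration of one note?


Quintuplet: 5 notes occupy the space of 4 sixteenth notes
Space = 4 × 1/4 = 1 beat
Each quintuplet note = 1 / 5 = 1/5 beats
= 1/5 beats


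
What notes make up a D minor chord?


Minor triad = root + minor 3rd (3 semitones) + perfect 5th (7 semitones)
A triad on D stacks thirds, so the chord tones use letter names D-F-A
Root: D
Minor 3rd above D: F
Perfect 5th above D: A
Chord = D F A


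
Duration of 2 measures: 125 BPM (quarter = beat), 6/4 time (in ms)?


Step by step:
Quarter-note beat duration = 60000 / 125 ms
Beats per measure (6/4) = 6
One measure = 6 × 60000 / 125 = 360000 / 125 ms
2 measures = 2 × 360000 / 125 = 720000 / 125
= 5760.0 ms


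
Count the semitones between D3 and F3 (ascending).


Absolute semitone position = octave×12 + chromatic position
D3: 3×12 + 2 = 38
F3: 3×12 + 5 = 41
Difference = 41 - 38 = 3
= 3 semitones


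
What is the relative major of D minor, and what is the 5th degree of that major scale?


Step by step:
The relative major shares the key signature and is a minor 3rd above the minor tonic
A minor 3rd above D is F
→ relative major of D minor is F major
F major scale: F G A Bb C D E
= F major; 5th degree = C


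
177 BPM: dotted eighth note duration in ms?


Solution.
One quarter-note beat = 60000 / BPM = 60000 / 177 ms
Dotted eighth note = 3/4 × quarter note
Duration = 3/4 × 60000 / 177 = 45000 / 177
= 254.2 ms


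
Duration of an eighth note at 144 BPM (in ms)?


Solution.
One quarter-note beat = 60000 / BPM = 60000 / 144 ms
Eighth note = 1/2 × quarter note
Duration = 1/2 × 60000 / 144 = 30000 / 144
= 208.3 ms
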